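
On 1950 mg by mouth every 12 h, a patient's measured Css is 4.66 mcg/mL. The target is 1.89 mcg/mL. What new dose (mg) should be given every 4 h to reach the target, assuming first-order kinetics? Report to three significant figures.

264 mg

For first-order elimination, Css ∝ F·D/(CL·τ); F and CL are unchanged, so Css ∝ D/τ.
D₂ = D₁ × (Css,target / Css,current) × (τ₂/τ₁) = 1950 × (1.89/4.66) × (4/12) = 263.6 mg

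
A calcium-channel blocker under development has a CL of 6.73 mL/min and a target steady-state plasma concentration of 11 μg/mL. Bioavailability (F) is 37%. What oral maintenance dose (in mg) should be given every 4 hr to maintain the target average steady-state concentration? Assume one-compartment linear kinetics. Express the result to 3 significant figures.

48.0 mg

Convert clearance: 6.73 mL/min × 60 min/h ÷ 1000 mL/L = 0.4038 L/h
D = CL × Css × τ / F = 0.4038 × 11 × 4 / 0.37 = 48.02 mg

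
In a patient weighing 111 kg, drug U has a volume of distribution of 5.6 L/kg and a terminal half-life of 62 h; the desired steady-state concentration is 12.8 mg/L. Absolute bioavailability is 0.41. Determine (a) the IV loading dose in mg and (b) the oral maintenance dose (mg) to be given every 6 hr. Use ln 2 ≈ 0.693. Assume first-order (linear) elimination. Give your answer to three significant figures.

(a) 7960 mg; (b) 1300 mg

Vd = 5.6 L/kg × 111 kg = 621.6 L
LD = Vd × C = 621.6 × 12.8 = 7956 mg
CL = 0.693 × Vd / t½ = 0.693 × 621.6 / 62 = 6.948 L/h
D = CL × Css × τ / F = 6.948 × 12.8 × 6 / 0.41 = 1301 mg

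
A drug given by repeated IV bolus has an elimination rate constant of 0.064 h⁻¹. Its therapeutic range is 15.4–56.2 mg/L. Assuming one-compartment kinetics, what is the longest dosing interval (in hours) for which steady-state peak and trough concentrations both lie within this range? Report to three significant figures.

20.2 h

Between IV bolus doses, concentration decays as C = C₀·e^(−kτ), so C_peak/C_trough = e^(kτ).
τ_max = ln(C_peak/C_trough) / k = ln(56.2/15.4) / 0.06400 = 1.295 / 0.06400 = 20.23 h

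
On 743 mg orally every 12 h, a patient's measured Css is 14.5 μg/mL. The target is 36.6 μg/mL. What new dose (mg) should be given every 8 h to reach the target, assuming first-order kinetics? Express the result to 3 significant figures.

For first-order elimination, Css ∝ F·D/(CL·τ); F and CL are unchanged, so Css ∝ D/τ.
D₂ = D₁ × (Css,target / Css,current) × (τ₂/τ₁) = 743 × (36.6/14.5) × (8/12) = 1250 mg

1250 mg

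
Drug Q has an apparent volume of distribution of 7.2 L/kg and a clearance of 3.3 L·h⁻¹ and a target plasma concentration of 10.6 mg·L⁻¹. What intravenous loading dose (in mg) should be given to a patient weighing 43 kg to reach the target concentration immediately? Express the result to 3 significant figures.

3280 mg

Vd = 7.2 L/kg × 43 kg = 309.6 L
LD = Vd × C = 309.6 × 10.60 = 3282 mg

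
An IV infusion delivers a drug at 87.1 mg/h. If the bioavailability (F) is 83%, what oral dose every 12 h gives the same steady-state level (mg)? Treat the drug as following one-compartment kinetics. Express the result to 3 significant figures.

To maintain the same Css, the systemic dosing rate must be unchanged: F·D/τ = infusion rate.
D = rate × τ / F = 87.1 × 12 / 0.83 = 1259 mg

1260 mg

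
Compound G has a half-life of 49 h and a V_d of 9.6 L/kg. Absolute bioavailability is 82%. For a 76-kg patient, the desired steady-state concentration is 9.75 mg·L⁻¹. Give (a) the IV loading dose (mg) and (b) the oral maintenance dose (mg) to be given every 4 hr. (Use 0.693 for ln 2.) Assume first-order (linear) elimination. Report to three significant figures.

Vd = 9.6 L/kg × 76 kg = 729.6 L
LD = Vd × C = 729.6 × 9.75 = 7114 mg
CL = 0.693 × Vd / t½ = 0.693 × 729.6 / 49 = 10.32 L/h
D = CL × Css × τ / F = 10.32 × 9.75 × 4 / 0.82 = 490.8 mg

(a) 7110 mg; (b) 491 mg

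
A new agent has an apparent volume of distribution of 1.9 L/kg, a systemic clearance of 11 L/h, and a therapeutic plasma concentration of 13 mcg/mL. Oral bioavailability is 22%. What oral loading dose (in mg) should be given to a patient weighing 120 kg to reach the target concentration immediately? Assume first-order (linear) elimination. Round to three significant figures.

Vd(total) = 120 kg × 1.9 L/kg = 228.0 L
LD = Vd × C / F = 228.0 × 13.00 / 0.22 = 13470 mg

13500 mg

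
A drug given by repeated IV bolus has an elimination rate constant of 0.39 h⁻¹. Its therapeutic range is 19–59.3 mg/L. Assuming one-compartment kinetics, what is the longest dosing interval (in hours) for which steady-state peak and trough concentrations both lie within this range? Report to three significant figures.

Between IV bolus doses, concentration decays as C = C₀·e^(−kτ), so C_peak/C_trough = e^(kτ).
τ_max = ln(C_peak/C_trough) / k = ln(59.3/19) / 0.3900 = 1.138 / 0.3900 = 2.918 h

2.92 h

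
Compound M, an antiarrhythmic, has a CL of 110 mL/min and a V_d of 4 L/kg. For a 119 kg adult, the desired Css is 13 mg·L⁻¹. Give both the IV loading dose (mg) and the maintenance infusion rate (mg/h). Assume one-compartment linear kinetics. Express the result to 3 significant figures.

(a) 6190 mg; (b) 85.8 mg/h

Vd = 4 L/kg × 119 kg = 476.0 L
Loading: fill Vd to C_target → 476.0 L × 13 mg/L = 6188 mg
CL = 110 mL/min × 60/1000 = 6.600 L/h
Infusion rate = 6.600 L/h × 13 mg/L = 85.80 mg/h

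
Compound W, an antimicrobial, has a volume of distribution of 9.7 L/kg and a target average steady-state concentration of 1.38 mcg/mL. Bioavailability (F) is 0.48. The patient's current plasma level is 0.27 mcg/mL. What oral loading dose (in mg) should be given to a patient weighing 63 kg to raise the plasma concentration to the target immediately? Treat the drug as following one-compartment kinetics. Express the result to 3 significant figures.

1410 mg

Vd = 9.7 L/kg × 63 kg = 611.1 L
Concentration deficit ΔC = 1.38 − 0.27 = 1.110 mg/L
LD = Vd × ΔC / F = 611.1 × 1.110 / 0.48 = 1413 mg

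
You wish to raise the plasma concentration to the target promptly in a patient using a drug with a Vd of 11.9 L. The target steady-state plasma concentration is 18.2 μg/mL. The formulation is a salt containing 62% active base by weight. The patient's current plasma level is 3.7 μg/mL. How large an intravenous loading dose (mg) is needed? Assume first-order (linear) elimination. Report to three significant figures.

The loading dose fills Vd to the target concentration.
Concentration deficit ΔC = 18.2 − 3.7 = 14.50 mg/L
LD = Vd × ΔC / S = 11.90 × 14.50 / 0.62 = 278.3 mg

278 mg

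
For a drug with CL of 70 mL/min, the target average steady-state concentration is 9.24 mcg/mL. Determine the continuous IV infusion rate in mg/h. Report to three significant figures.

CL = 70 mL/min = 70 × 0.06 = 4.200 L/h
R₀ = 4.200 × 9.24 = 38.81 mg/h

38.8 mg/h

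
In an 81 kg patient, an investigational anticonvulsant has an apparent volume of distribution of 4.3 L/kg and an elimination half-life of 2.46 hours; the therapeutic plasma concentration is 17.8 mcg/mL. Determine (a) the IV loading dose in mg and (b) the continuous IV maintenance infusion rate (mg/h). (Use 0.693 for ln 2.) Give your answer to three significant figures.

(a) 6200 mg; (b) 1750 mg/h

Vd(total) = 81 kg × 4.3 L/kg = 348.3 L
LD = Vd × C = 348.3 × 17.8 = 6200 mg
CL = 0.693 × Vd / t½ = 0.693 × 348.3 / 2.46 = 98.12 L/h
Infusion rate = CL × Css = 98.12 × 17.8 = 1747 mg/h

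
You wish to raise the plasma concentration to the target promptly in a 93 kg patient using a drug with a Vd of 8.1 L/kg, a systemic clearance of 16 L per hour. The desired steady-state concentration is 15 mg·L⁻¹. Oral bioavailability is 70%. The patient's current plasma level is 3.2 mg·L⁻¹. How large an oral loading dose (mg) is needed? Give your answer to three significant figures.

Vd(total) = 93 kg × 8.1 L/kg = 753.3 L
The loading dose fills Vd to the target concentration; clearance is irrelevant here.
Concentration deficit ΔC = 15 − 3.2 = 11.80 mg/L
LD = Vd × ΔC / F = 753.3 × 11.80 / 0.7 = 12700 mg

12700 mg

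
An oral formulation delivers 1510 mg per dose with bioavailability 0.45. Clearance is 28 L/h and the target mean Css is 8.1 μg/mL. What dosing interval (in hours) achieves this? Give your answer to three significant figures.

F·D/τ = CL·Css → τ = F·D / (CL·Css).
τ = 0.45 × 1510 / (28 × 8.1) = 2.996 h

3.00 h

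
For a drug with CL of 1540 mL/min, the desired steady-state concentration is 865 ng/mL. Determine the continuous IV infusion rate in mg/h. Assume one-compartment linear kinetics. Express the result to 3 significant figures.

Convert clearance: 1540 mL/min × 60 min/h ÷ 1000 mL/L = 92.40 L/h
C = 865 ng/mL = 0.8650 mg/L
At steady state, infusion rate equals elimination rate: rate in = CL × Css.
Rate = CL × Css = 92.40 × 0.865 = 79.93 mg/h

79.9 mg/h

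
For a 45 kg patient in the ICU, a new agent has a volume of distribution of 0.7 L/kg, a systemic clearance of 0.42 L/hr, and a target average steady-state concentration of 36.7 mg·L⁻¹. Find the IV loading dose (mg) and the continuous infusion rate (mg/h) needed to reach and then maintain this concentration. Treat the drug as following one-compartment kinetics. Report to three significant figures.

(a) 1160 mg; (b) 15.4 mg/h

Vd(total) = 45 kg × 0.7 L/kg = 31.50 L
Loading: fill Vd to C_target → 31.50 L × 36.7 mg/L = 1156 mg
Maintenance infusion rate = CL × Css = 0.4200 × 36.7 = 15.41 mg/h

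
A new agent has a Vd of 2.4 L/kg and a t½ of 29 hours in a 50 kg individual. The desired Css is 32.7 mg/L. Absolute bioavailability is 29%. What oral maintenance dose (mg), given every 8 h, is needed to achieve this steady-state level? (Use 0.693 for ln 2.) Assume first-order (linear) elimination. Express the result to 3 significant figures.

2590 mg

Vd(total) = 50 kg × 2.4 L/kg = 120.0 L
CL = ln 2 · Vd / t½ = 0.693 × 120.0 / 29 = 2.868 L/h
D = CL × Css × τ / F = 2.868 × 32.7 × 8 / 0.29 = 2587 mg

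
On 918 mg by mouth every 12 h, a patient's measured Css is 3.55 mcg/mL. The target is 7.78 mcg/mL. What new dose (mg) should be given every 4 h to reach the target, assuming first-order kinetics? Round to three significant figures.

For first-order elimination, Css ∝ F·D/(CL·τ); F and CL are unchanged, so Css ∝ D/τ.
D₂ = D₁ × (Css,target / Css,current) × (τ₂/τ₁) = 918 × (7.78/3.55) × (4/12) = 670.6 mg

671 mg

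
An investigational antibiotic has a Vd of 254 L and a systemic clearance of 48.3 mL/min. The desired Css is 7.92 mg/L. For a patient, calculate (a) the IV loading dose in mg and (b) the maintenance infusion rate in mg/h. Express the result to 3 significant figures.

Loading dose = Vd × C = 254.0 × 7.92 = 2012 mg
CL = 48.3 mL/min × 60/1000 = 2.898 L/h
Infusion rate = 2.898 L/h × 7.92 mg/L = 22.95 mg/h

(a) 2010 mg; (b) 23.0 mg/h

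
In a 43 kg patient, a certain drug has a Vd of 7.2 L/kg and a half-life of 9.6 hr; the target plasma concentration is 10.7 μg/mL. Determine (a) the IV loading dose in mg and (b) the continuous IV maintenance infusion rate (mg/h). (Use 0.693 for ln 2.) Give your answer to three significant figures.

Vd(total) = 43 kg × 7.2 L/kg = 309.6 L
LD = Vd × C = 309.6 × 10.7 = 3313 mg
CL = 0.693 × Vd / t½ = 0.693 × 309.6 / 9.6 = 22.35 L/h
Infusion rate = CL × Css = 22.35 × 10.7 = 239.1 mg/h

(a) 3310 mg; (b) 239 mg/h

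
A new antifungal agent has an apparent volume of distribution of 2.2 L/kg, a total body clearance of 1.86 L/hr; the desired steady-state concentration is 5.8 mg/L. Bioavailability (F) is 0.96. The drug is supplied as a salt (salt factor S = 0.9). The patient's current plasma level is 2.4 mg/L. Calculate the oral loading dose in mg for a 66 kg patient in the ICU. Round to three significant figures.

Vd(total) = 66 kg × 2.2 L/kg = 145.2 L
Concentration deficit ΔC = 5.8 − 2.4 = 3.400 mg/L
LD = Vd × ΔC / F / S = 145.2 × 3.400 / 0.96 / 0.9 = 571.4 mg

571 mg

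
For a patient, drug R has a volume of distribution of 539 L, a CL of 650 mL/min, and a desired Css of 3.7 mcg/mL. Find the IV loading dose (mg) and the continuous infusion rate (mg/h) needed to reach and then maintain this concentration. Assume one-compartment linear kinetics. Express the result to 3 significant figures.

(a) 1990 mg; (b) 144 mg/h

LD = Vd · C_target = 539.0 × 3.7 = 1994 mg
CL = 650 mL/min = 650 × 0.06 = 39.00 L/h
Maintenance: replace elimination → rate = CL × Css = 39.00 × 3.7 = 144.3 mg/h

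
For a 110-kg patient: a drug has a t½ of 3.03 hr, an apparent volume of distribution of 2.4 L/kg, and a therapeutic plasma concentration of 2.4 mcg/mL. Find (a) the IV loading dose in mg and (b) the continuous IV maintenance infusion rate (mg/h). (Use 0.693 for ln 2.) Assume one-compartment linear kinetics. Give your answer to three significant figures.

Vd = 2.4 L/kg × 110 kg = 264.0 L
LD = Vd × C = 264.0 × 2.4 = 633.6 mg
CL = 0.693 × Vd / t½ = 0.693 × 264.0 / 3.03 = 60.38 L/h
Infusion rate = CL × Css = 60.38 × 2.4 = 144.9 mg/h

(a) 634 mg; (b) 145 mg/h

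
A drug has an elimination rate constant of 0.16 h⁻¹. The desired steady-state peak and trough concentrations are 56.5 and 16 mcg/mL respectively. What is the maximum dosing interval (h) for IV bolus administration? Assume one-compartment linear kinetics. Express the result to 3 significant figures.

Between IV bolus doses, concentration decays as C = C₀·e^(−kτ), so C_peak/C_trough = e^(kτ).
τ_max = ln(C_peak/C_trough) / k = ln(56.5/16) / 0.1600 = 1.262 / 0.1600 = 7.888 h

7.89 h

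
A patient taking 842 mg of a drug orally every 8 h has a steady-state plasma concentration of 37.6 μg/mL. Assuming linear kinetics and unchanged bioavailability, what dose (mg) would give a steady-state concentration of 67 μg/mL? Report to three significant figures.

1500 mg

For first-order elimination, Css ∝ F·D/(CL·τ); F and CL are unchanged, so Css ∝ D/τ.
D₂ = D₁ × (Css,target / Css,current) = 842 × 67/37.6 = 1500 mg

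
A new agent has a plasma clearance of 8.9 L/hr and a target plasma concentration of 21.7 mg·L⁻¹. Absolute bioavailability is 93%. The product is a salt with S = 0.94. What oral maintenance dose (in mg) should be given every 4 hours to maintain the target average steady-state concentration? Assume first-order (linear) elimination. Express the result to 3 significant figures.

D = CL × Css × τ / F / S = 8.900 × 21.7 × 4 / 0.93 / 0.94 = 883.7 mg

884 mg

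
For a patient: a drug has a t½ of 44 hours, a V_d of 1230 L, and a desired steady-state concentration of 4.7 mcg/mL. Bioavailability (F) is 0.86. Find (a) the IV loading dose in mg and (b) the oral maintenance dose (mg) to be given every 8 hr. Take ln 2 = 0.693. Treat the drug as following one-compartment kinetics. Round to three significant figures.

LD = Vd × C = 1230 × 4.7 = 5781 mg
CL = 0.693 × Vd / t½ = 0.693 × 1230 / 44 = 19.37 L/h
D = CL × Css × τ / F = 19.37 × 4.7 × 8 / 0.86 = 846.9 mg

(a) 5780 mg; (b) 847 mg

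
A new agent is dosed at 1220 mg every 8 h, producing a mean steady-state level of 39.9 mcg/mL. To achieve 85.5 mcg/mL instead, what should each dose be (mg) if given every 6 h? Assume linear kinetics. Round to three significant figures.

1960 mg

With linear kinetics, Css is proportional to dose rate (D/τ) at fixed clearance.
D₂ = D₁ × (Css,target / Css,current) × (τ₂/τ₁) = 1220 × (85.5/39.9) × (6/8) = 1961 mg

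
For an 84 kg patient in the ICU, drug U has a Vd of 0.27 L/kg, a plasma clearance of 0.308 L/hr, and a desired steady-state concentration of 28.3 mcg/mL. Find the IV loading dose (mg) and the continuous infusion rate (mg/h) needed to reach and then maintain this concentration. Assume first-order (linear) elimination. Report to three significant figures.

Total Vd = 0.27 × 84 = 22.68 L
LD = Vd · C_target = 22.68 × 28.3 = 641.8 mg
Maintenance: replace elimination → rate = CL × Css = 0.3080 × 28.3 = 8.716 mg/h

(a) 642 mg; (b) 8.72 mg/h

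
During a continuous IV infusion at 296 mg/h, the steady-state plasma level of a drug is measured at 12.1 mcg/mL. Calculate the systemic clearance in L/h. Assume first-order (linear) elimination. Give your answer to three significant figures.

24.5 L/h

At steady state, infusion rate = CL × Css, so CL = rate / Css.
CL = 296 / 12.1 = 24.46 L/h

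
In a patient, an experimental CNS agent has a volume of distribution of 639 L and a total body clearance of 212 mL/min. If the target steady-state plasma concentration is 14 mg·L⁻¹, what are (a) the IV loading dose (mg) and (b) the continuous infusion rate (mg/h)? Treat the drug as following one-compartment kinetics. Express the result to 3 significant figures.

Loading dose = Vd × C = 639.0 × 14 = 8946 mg
CL = 212 mL/min = 212 × 0.06 = 12.72 L/h
Maintenance infusion rate = CL × Css = 12.72 × 14 = 178.1 mg/h

(a) 8950 mg; (b) 178 mg/h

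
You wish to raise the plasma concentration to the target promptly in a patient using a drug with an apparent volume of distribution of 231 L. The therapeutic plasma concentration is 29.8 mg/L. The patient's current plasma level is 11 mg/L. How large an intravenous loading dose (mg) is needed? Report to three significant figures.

Concentration deficit ΔC = 29.8 − 11 = 18.80 mg/L
LD = Vd × ΔC = 231.0 × 18.80 = 4343 mg

4340 mg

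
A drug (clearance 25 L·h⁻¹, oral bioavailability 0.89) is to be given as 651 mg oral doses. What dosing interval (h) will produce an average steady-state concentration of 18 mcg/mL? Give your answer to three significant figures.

1.29 h

F·D/τ = CL·Css → τ = F·D / (CL·Css).
τ = 0.89 × 651 / (25 × 18) = 1.288 h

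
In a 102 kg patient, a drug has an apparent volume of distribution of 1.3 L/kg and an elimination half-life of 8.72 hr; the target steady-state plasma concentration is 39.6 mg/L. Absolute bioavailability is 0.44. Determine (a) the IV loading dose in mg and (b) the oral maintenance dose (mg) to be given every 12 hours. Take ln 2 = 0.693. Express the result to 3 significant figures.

(a) 5250 mg; (b) 11400 mg

Vd(total) = 102 kg × 1.3 L/kg = 132.6 L
LD = Vd × C = 132.6 × 39.6 = 5251 mg
CL = 0.693 × Vd / t½ = 0.693 × 132.6 / 8.72 = 10.54 L/h
D = CL × Css × τ / F = 10.54 × 39.6 × 12 / 0.44 = 11380 mg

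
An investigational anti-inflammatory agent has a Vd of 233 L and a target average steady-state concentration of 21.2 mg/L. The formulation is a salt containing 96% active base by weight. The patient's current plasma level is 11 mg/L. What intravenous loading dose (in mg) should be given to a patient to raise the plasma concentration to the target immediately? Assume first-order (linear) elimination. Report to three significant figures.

Concentration deficit ΔC = 21.2 − 11 = 10.20 mg/L
LD = Vd × ΔC / S = 233.0 × 10.20 / 0.96 = 2476 mg

2480 mg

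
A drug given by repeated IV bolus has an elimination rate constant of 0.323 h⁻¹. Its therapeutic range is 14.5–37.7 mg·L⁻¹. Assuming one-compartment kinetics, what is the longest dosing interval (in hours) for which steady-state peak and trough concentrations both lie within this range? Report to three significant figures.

2.96 h

Between IV bolus doses, concentration decays as C = C₀·e^(−kτ), so C_peak/C_trough = e^(kτ).
τ_max = ln(C_peak/C_trough) / k = ln(37.7/14.5) / 0.3230 = 0.9555 / 0.3230 = 2.958 h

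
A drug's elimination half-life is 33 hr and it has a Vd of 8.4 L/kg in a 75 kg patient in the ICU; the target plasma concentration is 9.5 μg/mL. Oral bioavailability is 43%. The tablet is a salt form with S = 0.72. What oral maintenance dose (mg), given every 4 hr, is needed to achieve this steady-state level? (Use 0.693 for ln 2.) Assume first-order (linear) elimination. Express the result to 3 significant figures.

1620 mg

Vd = 8.4 L/kg × 75 kg = 630.0 L
CL = 0.693 × Vd / t½ = 0.693 × 630.0 / 33 = 13.23 L/h
D = CL × Css × τ / F / S = 13.23 × 9.5 × 4 / 0.43 / 0.72 = 1624 mg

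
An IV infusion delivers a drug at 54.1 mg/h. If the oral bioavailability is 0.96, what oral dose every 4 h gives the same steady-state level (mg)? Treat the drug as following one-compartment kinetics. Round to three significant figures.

To maintain the same Css, the systemic dosing rate must be unchanged: F·D/τ = infusion rate.
D = rate × τ / F = 54.1 × 4 / 0.96 = 225.4 mg

225 mg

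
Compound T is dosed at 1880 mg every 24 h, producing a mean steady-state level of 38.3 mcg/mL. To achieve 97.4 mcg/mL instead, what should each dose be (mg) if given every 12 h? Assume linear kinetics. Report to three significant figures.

2390 mg

With linear kinetics, Css is proportional to dose rate (D/τ) at fixed clearance.
D₂ = D₁ × (Css,target / Css,current) × (τ₂/τ₁) = 1880 × (97.4/38.3) × (12/24) = 2390 mg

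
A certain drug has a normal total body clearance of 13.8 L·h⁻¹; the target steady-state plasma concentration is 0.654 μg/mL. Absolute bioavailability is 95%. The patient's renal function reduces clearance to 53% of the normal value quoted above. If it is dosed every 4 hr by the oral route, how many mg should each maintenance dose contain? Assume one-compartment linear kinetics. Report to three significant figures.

Patient clearance = 0.53 × 13.80 = 7.314 L/h
At steady state, dose per interval replaces the amount cleared in that interval: F·D/τ = CL·Css.
D = CL × Css × τ / F = 7.314 × 0.654 × 4 / 0.95 = 20.14 mg

20.1 mg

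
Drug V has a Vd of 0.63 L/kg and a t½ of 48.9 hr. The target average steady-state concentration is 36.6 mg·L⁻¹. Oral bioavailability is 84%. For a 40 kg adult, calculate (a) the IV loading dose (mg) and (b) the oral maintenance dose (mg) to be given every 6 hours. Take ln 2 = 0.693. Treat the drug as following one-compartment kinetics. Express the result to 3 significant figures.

Vd(total) = 40 kg × 0.63 L/kg = 25.20 L
LD = Vd × C = 25.20 × 36.6 = 922.3 mg
CL = 0.693 × Vd / t½ = 0.693 × 25.20 / 48.9 = 0.3571 L/h
D = CL × Css × τ / F = 0.3571 × 36.6 × 6 / 0.84 = 93.36 mg

(a) 922 mg; (b) 93.4 mg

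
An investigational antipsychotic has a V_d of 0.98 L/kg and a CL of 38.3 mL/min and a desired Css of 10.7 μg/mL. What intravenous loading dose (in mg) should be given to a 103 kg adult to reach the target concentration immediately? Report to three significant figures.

Vd(total) = 103 kg × 0.98 L/kg = 100.9 L
LD = Vd × C = 100.9 × 10.70 = 1080 mg

1080 mg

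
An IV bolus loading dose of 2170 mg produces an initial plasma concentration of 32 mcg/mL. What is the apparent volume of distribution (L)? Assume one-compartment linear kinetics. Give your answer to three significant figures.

Immediately after an IV bolus, C₀ = Dose / Vd, so Vd = Dose / C₀.
Vd = 2170 / 32 = 67.81 L

67.8 L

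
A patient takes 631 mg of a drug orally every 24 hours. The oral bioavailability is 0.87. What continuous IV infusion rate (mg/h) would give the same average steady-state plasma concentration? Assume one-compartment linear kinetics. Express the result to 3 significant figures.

Equivalent systemic input: infusion rate = F·D/τ.
Rate = 0.87 × 631 / 24 = 22.87 mg/h

22.9 mg/h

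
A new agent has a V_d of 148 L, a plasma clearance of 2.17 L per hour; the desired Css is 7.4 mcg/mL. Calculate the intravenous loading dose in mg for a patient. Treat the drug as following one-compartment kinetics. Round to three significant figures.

1100 mg

LD = Vd × C = 148.0 × 7.400 = 1095 mg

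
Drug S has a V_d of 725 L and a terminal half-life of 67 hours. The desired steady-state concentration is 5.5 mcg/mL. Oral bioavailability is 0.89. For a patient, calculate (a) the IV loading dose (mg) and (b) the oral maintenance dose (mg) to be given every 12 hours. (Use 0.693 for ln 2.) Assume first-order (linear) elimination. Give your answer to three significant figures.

LD = Vd × C = 725.0 × 5.5 = 3988 mg
CL = 0.693 × Vd / t½ = 0.693 × 725.0 / 67 = 7.499 L/h
D = CL × Css × τ / F = 7.499 × 5.5 × 12 / 0.89 = 556.1 mg

(a) 3990 mg; (b) 556 mg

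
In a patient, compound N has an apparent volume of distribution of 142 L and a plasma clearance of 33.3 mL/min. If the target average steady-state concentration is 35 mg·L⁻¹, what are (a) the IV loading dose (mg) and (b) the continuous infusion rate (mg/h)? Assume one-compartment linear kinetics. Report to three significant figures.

(a) 4970 mg; (b) 69.9 mg/h

Loading dose = Vd × C = 142.0 × 35 = 4970 mg
CL = 33.3 mL/min = 33.3 × 0.06 = 1.998 L/h
Maintenance: replace elimination → rate = CL × Css = 1.998 × 35 = 69.93 mg/h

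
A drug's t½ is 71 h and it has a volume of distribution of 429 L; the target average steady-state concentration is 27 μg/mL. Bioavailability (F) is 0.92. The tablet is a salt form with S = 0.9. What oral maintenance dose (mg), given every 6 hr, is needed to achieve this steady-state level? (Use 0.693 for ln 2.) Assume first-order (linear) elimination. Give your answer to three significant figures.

CL = 0.693 × Vd / t½ = 0.693 × 429.0 / 71 = 4.187 L/h
D = CL × Css × τ / F / S = 4.187 × 27 × 6 / 0.92 / 0.9 = 819.2 mg

819 mg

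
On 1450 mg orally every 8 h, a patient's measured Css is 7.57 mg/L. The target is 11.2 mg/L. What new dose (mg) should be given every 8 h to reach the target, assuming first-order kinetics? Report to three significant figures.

For first-order elimination, Css ∝ F·D/(CL·τ); F and CL are unchanged, so Css ∝ D/τ.
D₂ = D₁ × (Css,target / Css,current) = 1450 × 11.2/7.57 = 2145 mg

2150 mg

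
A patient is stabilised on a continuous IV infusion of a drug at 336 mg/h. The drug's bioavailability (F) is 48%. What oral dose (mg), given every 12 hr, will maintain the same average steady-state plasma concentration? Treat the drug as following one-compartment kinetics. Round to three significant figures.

To maintain the same Css, the systemic dosing rate must be unchanged: F·D/τ = infusion rate.
D = rate × τ / F = 336 × 12 / 0.48 = 8400 mg

8400 mg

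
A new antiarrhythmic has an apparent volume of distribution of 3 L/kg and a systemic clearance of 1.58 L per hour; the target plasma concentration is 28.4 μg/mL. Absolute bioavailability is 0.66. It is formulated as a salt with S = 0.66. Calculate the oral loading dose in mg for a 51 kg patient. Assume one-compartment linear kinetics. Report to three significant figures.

9980 mg

Vd(total) = 51 kg × 3 L/kg = 153.0 L
Loading dose depends on Vd (not clearance): it fills the distribution volume.
LD = Vd × C / F / S = 153.0 × 28.40 / 0.66 / 0.66 = 9975 mg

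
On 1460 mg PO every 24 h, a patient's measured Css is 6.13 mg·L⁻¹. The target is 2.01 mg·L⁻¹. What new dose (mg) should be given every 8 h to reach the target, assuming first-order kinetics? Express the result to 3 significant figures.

For first-order elimination, Css ∝ F·D/(CL·τ); F and CL are unchanged, so Css ∝ D/τ.
D₂ = D₁ × (Css,target / Css,current) × (τ₂/τ₁) = 1460 × (2.01/6.13) × (8/24) = 159.6 mg

160 mg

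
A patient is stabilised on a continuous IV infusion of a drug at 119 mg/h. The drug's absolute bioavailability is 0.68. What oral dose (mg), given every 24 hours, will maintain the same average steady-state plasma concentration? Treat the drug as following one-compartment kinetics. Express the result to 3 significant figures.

4200 mg

To maintain the same Css, the systemic dosing rate must be unchanged: F·D/τ = infusion rate.
D = rate × τ / F = 119 × 24 / 0.68 = 4200 mg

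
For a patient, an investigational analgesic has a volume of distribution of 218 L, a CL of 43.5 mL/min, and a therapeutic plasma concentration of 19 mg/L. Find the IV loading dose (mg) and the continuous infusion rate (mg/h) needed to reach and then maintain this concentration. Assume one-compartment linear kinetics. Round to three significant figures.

(a) 4140 mg; (b) 49.6 mg/h

LD = Vd · C_target = 218.0 × 19 = 4142 mg
CL = 43.5 mL/min = 43.5 × 0.06 = 2.610 L/h
Maintenance infusion rate = CL × Css = 2.610 × 19 = 49.59 mg/h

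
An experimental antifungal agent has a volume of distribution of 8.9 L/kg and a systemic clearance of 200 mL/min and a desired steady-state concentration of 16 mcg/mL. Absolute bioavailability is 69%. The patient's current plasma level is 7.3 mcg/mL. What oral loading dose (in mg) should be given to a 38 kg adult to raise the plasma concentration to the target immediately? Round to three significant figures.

4260 mg

Vd(total) = 38 kg × 8.9 L/kg = 338.2 L
Concentration deficit ΔC = 16 − 7.3 = 8.700 mg/L
LD = Vd × ΔC / F = 338.2 × 8.700 / 0.69 = 4264 mg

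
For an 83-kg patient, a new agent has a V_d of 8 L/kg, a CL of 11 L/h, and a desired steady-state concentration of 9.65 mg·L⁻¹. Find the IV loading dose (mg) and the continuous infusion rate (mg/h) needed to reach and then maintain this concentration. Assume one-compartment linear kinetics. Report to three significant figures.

Vd(total) = 83 kg × 8 L/kg = 664.0 L
LD = Vd · C_target = 664.0 × 9.65 = 6408 mg
Maintenance: replace elimination → rate = CL × Css = 11.00 × 9.65 = 106.2 mg/h

(a) 6410 mg; (b) 106 mg/h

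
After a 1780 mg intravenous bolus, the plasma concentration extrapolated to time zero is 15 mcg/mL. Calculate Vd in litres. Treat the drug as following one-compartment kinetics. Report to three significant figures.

Immediately after an IV bolus, C₀ = Dose / Vd, so Vd = Dose / C₀.
Vd = 1780 / 15 = 118.7 L

119 L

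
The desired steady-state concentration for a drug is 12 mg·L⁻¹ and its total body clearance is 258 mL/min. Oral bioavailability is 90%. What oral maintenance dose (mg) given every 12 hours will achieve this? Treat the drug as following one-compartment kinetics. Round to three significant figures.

CL = 258 mL/min = 258 × 0.06 = 15.48 L/h
D = CL × Css × τ / F = 15.48 × 12 × 12 / 0.9 = 2477 mg

2480 mg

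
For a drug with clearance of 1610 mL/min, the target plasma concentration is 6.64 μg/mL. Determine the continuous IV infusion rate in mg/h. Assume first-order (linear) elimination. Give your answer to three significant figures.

CL = 1610 mL/min = 1610 × 0.06 = 96.60 L/h
Rate = CL × Css = 96.60 × 6.64 = 641.4 mg/h

641 mg/h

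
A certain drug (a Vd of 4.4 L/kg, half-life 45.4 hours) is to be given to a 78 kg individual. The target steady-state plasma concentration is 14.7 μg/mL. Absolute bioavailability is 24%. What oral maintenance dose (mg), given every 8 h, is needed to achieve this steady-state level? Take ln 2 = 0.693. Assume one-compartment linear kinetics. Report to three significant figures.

2570 mg

Vd = 4.4 L/kg × 78 kg = 343.2 L
CL = ln 2 · Vd / t½ = 0.693 × 343.2 / 45.4 = 5.239 L/h
D = CL × Css × τ / F = 5.239 × 14.7 × 8 / 0.24 = 2567 mg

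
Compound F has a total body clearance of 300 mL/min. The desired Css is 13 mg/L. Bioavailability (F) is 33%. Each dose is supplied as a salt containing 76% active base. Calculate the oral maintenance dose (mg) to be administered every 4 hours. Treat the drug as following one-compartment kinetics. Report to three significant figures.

3730 mg

CL = 300 mL/min × 60/1000 = 18.00 L/h
D = CL × Css × τ / F / S = 18.00 × 13 × 4 / 0.33 / 0.76 = 3732 mg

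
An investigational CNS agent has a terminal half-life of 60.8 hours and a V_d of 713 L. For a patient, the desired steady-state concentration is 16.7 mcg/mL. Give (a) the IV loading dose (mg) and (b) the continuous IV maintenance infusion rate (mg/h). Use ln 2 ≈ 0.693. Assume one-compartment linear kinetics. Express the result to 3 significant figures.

(a) 11900 mg; (b) 136 mg/h

LD = Vd × C = 713.0 × 16.7 = 11910 mg
CL = 0.693 × Vd / t½ = 0.693 × 713.0 / 60.8 = 8.127 L/h
Infusion rate = CL × Css = 8.127 × 16.7 = 135.7 mg/h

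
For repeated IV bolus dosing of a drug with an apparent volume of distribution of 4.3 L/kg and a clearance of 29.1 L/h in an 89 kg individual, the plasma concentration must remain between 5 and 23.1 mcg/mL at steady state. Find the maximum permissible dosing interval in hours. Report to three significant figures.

Total Vd = 4.3 × 89 = 382.7 L
k = CL / Vd = 29.10 / 382.7 = 0.07604 h⁻¹
Between IV bolus doses, concentration decays as C = C₀·e^(−kτ), so C_peak/C_trough = e^(kτ).
τ_max = ln(C_peak/C_trough) / k = ln(23.1/5) / 0.07604 = 1.530 / 0.07604 = 20.12 h

20.1 h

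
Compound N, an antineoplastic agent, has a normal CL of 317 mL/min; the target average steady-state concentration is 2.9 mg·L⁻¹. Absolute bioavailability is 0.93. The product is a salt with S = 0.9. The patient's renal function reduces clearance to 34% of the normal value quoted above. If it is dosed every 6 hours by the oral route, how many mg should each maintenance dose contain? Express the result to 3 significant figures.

Convert clearance: 317 mL/min × 60 min/h ÷ 1000 mL/L = 19.02 L/h
Patient clearance = 0.34 × 19.02 = 6.467 L/h
D = CL × Css × τ / F / S = 6.467 × 2.9 × 6 / 0.93 / 0.9 = 134.4 mg

134 mg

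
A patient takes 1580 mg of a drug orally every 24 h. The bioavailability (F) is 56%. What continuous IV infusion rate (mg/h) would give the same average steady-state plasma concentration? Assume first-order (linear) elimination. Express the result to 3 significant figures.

Equivalent systemic input: infusion rate = F·D/τ.
Rate = 0.56 × 1580 / 24 = 36.87 mg/h

36.9 mg/h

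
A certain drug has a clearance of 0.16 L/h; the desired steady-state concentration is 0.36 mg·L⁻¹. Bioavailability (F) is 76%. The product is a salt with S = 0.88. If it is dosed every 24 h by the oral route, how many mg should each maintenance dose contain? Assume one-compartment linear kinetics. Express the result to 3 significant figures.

2.07 mg

D = CL × Css × τ / F / S = 0.1600 × 0.36 × 24 / 0.76 / 0.88 = 2.067 mg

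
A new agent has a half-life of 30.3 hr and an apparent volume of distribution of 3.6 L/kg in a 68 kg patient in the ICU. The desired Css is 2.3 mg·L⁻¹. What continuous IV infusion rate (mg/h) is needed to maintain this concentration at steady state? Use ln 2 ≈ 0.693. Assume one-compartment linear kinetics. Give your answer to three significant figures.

Vd(total) = 68 kg × 3.6 L/kg = 244.8 L
k = 0.693/30.3 = 0.02287 h⁻¹, so CL = k·Vd = 0.02287 × 244.8 = 5.599 L/h
Infusion rate = CL × Css = 5.599 × 2.3 = 12.88 mg/h

12.9 mg/h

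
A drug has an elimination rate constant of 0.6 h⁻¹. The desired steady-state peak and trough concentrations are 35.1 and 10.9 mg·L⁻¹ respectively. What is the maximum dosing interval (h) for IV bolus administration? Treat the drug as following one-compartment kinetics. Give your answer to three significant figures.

Between IV bolus doses, concentration decays as C = C₀·e^(−kτ), so C_peak/C_trough = e^(kτ).
τ_max = ln(C_peak/C_trough) / k = ln(35.1/10.9) / 0.6000 = 1.169 / 0.6000 = 1.948 h

1.95 h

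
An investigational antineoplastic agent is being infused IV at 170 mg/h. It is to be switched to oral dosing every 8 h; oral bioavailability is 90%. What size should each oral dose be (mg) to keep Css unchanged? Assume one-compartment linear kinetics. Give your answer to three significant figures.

1510 mg

To maintain the same Css, the systemic dosing rate must be unchanged: F·D/τ = infusion rate.
D = rate × τ / F = 170 × 8 / 0.9 = 1511 mg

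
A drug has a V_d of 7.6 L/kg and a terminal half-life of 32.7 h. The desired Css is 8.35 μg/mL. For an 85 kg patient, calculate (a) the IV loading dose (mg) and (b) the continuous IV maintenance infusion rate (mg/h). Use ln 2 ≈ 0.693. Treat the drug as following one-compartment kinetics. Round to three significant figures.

(a) 5390 mg; (b) 114 mg/h

Vd(total) = 85 kg × 7.6 L/kg = 646.0 L
LD = Vd × C = 646.0 × 8.35 = 5394 mg
CL = 0.693 × Vd / t½ = 0.693 × 646.0 / 32.7 = 13.69 L/h
Infusion rate = CL × Css = 13.69 × 8.35 = 114.3 mg/h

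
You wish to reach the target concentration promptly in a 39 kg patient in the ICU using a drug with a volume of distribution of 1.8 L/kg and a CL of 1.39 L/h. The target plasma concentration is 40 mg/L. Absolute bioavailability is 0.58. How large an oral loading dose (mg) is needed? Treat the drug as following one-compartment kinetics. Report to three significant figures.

4840 mg

Vd = 1.8 L/kg × 39 kg = 70.20 L
LD = Vd × C / F = 70.20 × 40.00 / 0.58 = 4841 mg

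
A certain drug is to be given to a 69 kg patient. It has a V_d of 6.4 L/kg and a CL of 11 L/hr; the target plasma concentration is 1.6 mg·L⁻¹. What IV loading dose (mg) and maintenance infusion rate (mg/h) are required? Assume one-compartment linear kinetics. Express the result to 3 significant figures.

Vd = 6.4 L/kg × 69 kg = 441.6 L
Loading: fill Vd to C_target → 441.6 L × 1.6 mg/L = 706.6 mg
Infusion rate = 11.00 L/h × 1.6 mg/L = 17.60 mg/h

(a) 707 mg; (b) 17.6 mg/h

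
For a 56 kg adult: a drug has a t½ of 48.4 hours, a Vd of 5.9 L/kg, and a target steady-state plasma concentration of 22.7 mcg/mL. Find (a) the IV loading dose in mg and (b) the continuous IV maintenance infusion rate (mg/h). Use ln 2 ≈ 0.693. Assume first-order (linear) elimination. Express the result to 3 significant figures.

Vd = 5.9 L/kg × 56 kg = 330.4 L
LD = Vd × C = 330.4 × 22.7 = 7500 mg
CL = 0.693 × Vd / t½ = 0.693 × 330.4 / 48.4 = 4.731 L/h
Infusion rate = CL × Css = 4.731 × 22.7 = 107.4 mg/h

(a) 7500 mg; (b) 107 mg/h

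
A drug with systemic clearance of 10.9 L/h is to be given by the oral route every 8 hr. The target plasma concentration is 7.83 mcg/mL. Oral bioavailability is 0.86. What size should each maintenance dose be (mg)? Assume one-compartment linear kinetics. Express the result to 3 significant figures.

794 mg

At steady state, dose per interval replaces the amount cleared in that interval: F·D/τ = CL·Css.
D = CL × Css × τ / F = 10.90 × 7.83 × 8 / 0.86 = 793.9 mg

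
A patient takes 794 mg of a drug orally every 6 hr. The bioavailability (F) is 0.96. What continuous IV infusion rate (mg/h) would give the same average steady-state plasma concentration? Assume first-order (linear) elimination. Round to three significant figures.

127 mg/h

Equivalent systemic input: infusion rate = F·D/τ.
Rate = 0.96 × 794 / 6 = 127.0 mg/h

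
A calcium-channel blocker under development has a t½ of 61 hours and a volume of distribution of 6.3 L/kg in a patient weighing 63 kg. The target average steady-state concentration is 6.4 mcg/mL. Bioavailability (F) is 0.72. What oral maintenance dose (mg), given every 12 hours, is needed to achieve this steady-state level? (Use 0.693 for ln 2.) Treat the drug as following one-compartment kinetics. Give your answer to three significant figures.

Vd(total) = 63 kg × 6.3 L/kg = 396.9 L
CL = ln 2 · Vd / t½ = 0.693 × 396.9 / 61 = 4.509 L/h
D = CL × Css × τ / F = 4.509 × 6.4 × 12 / 0.72 = 481.0 mg

481 mg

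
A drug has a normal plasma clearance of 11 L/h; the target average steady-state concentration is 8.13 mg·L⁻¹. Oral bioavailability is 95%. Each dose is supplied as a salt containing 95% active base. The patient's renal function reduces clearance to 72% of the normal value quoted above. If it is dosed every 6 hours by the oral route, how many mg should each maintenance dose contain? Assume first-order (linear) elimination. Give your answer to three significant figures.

Patient clearance = 0.72 × 11.00 = 7.920 L/h
At steady state, dose per interval replaces the amount cleared in that interval: F·S·D/τ = CL·Css.
D = CL × Css × τ / F / S = 7.920 × 8.13 × 6 / 0.95 / 0.95 = 428.1 mg

428 mg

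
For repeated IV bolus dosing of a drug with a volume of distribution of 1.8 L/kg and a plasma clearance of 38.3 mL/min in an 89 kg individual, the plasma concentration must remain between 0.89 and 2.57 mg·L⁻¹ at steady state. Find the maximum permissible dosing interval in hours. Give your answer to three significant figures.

73.9 h

Vd(total) = 89 kg × 1.8 L/kg = 160.2 L
Convert clearance: 38.3 mL/min × 60 min/h ÷ 1000 mL/L = 2.298 L/h
k = CL / Vd = 2.298 / 160.2 = 0.01434 h⁻¹
Between IV bolus doses, concentration decays as C = C₀·e^(−kτ), so C_peak/C_trough = e^(kτ).
τ_max = ln(C_peak/C_trough) / k = ln(2.57/0.89) / 0.01434 = 1.060 / 0.01434 = 73.92 h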